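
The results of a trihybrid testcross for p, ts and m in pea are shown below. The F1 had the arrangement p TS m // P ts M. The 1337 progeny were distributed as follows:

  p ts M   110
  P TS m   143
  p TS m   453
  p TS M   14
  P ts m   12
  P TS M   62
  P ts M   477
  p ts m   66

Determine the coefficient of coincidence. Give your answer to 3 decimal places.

0.809

The two rarest classes, p TS M and P ts m, are the double crossovers. Comparing them with the parentals, only the m allele has switched, so m is the middle locus and the order is p – m – ts.
p–m: (253 + 26)/1337 = 0.2087; m–ts: (128 + 26)/1337 = 0.1152.
Expected DCO frequency = 0.2087 × 0.1152 ≈ 0.02404; observed = 26/1337 ≈ 0.01945.
Coefficient of coincidence = 0.01945/0.02404 ≈ 0.809.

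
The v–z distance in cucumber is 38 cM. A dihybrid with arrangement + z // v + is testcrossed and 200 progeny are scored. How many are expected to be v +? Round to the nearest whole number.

A map distance of 38 cM corresponds to a recombination frequency of 0.380.
The F1 is + z / v +, so v + is a parental gamete class with expected frequency (1 − r)/2 = 0.620/2 = 0.3100.
Expected number = 0.3100 × 200 = 62.00 ≈ 62.

62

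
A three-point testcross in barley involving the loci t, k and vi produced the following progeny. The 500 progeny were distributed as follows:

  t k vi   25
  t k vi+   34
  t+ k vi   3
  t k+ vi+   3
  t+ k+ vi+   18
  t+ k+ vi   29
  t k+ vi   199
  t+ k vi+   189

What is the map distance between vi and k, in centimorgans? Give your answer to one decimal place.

9.8 centimorgans

The two most frequent reciprocal classes, t+ k vi+ and t k+ vi, are the parental types, so the F1 was t+ k vi+ / t k+ vi.
The two rarest classes, t+ k vi and t k+ vi+, are the double crossovers. Comparing them with the parentals, only the vi allele has switched, so vi is the middle locus and the order is t – vi – k.
Crossovers in the vi–k interval produce the single-crossover classes t+ k+ vi+ and t k vi (18 + 25 = 43) plus the double crossovers (6).
RF(vi–k) = (43 + 6) / 500 = 49/500 = 0.0980 → 9.8 centimorgans.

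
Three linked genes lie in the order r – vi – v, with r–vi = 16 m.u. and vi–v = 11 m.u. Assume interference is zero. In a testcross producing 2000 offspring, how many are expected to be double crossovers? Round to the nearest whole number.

Map distances give recombination frequencies of 0.160 and 0.110 for the two intervals.
With no interference, expected double-crossover frequency = 0.160 × 0.110 = 0.01760.
Expected number = 0.01760 × 2000 = 35.20 ≈ 35.

35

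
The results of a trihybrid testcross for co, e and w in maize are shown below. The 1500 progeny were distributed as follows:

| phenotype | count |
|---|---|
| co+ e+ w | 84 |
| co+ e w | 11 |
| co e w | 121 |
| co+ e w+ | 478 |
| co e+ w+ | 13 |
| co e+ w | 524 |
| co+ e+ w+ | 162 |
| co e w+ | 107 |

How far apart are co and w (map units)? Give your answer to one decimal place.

14.3 map units

The two most frequent reciprocal classes, co e+ w and co+ e w+, are the parental types, so the F1 was co e+ w / co+ e w+.
The two rarest classes, co e+ w+ and co+ e w, are the double crossovers. Comparing them with the parentals, only the w allele has switched, so w is the middle locus and the order is e – w – co.
Crossovers in the w–co interval produce the single-crossover classes co+ e+ w and co e w+ (84 + 107 = 191) plus the double crossovers (24).
RF(w–co) = (191 + 24) / 1500 = 215/1500 = 0.1433 → 14.3 map units.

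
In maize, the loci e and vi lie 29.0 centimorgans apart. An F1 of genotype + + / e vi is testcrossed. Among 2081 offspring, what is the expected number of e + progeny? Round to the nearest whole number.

A map distance of 29.0 centimorgans corresponds to a recombination frequency of 0.290.
The F1 is + + / e vi, so e + is a recombinant gamete class with expected frequency r/2 = 0.290/2 = 0.1450.
Expected number = 0.1450 × 2081 = 301.75 ≈ 302.

302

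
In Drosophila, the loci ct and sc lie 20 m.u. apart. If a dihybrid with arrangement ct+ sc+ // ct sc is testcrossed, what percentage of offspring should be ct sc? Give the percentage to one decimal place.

40.0%

A map distance of 20 m.u. corresponds to a recombination frequency of 0.200.
The F1 is ct+ sc+ / ct sc, so ct sc is a parental gamete class with expected frequency (1 − r)/2 = 0.800/2 = 0.4000.
That is 0.4000 = 40.0% of the progeny.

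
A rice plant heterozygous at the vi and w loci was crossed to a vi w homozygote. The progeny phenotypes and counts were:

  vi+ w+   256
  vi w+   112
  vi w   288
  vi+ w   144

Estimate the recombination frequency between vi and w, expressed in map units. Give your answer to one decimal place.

32.0 map units

The two most frequent classes, vi+ w+ (256) and vi w (288), are the parental types, so the F1 was vi+ w+ / vi w.
The recombinant classes are vi+ w and vi w+: 144 + 112 = 256.
Recombination frequency = 256/800 = 0.3200 ≈ 32.0%, i.e. 32.0 map units.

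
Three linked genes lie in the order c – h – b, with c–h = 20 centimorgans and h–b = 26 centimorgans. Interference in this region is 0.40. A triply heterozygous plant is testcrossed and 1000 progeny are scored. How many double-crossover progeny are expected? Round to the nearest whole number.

Map distances give recombination frequencies of 0.200 and 0.260 for the two intervals.
With interference 0.40 (so coincidence = 0.60), expected double-crossover frequency = 0.200 × 0.260 × 0.60 = 0.03120.
Expected number = 0.03120 × 1000 = 31.20 ≈ 31.

31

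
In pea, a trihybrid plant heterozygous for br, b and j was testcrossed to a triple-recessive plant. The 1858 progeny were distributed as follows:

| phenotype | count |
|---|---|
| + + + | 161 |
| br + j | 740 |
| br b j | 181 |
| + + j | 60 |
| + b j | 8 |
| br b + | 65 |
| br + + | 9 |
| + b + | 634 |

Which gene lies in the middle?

j

The two most frequent reciprocal classes, + b + and br + j, are the parental types, so the F1 was + b + / br + j.
The two rarest classes, + b j and br + +, are the double crossovers. Comparing them with the parentals, only the j allele has switched, so j is the middle locus and the order is b – j – br.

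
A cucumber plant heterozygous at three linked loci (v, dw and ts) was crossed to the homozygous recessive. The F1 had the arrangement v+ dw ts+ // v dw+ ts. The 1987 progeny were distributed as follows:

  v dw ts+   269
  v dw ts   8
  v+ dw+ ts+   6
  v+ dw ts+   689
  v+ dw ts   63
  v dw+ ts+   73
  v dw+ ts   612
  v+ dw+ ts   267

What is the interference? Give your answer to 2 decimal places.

0.66

The two rarest classes, v+ dw+ ts+ and v dw ts, are the double crossovers. Comparing them with the parentals, only the dw allele has switched, so dw is the middle locus and the order is v – dw – ts.
v–dw: (536 + 14)/1987 = 0.2768; dw–ts: (136 + 14)/1987 = 0.0755.
Expected DCO frequency = 0.2768 × 0.0755 ≈ 0.02090; observed = 14/1987 ≈ 0.00705.
Coefficient of coincidence = 0.00705/0.02090 ≈ 0.34; interference = 1 − 0.34 = 0.66.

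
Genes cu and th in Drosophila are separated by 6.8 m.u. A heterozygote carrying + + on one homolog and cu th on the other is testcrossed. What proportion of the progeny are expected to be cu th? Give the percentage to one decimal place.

A map distance of 6.8 m.u. corresponds to a recombination frequency of 0.068.
The F1 is + + / cu th, so cu th is a parental gamete class with expected frequency (1 − r)/2 = 0.932/2 = 0.4660.
That is 0.4660 = 46.6% of the progeny.

46.6%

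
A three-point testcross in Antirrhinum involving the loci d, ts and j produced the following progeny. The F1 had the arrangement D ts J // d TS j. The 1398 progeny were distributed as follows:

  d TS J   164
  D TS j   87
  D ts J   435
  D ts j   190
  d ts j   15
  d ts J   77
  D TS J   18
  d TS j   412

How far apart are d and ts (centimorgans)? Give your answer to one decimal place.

14.1 centimorgans

The two rarest classes, D TS J and d ts j, are the double crossovers. Comparing them with the parentals, only the ts allele has switched, so ts is the middle locus and the order is j – ts – d.
Crossovers in the ts–d interval produce the single-crossover classes d ts J and D TS j (77 + 87 = 164) plus the double crossovers (33).
RF(ts–d) = (164 + 33) / 1398 = 197/1398 = 0.1409 → 14.1 centimorgans.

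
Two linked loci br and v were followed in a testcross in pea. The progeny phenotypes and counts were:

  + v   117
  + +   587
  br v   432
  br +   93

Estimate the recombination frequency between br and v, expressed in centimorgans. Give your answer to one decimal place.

The two most frequent classes, + + (587) and br v (432), are the parental types, so the F1 was + + / br v.
The recombinant classes are + v and br +: 117 + 93 = 210.
Recombination frequency = 210/1229 = 0.1709 ≈ 17.1%, i.e. 17.1 centimorgans.

17.1 centimorgans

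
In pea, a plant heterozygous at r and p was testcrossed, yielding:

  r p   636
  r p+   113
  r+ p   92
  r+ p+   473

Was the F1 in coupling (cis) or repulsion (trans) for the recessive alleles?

cis

The two most frequent classes are r+ p+ (473) and r p (636); these are the parental (non-recombinant) types.
So the F1 carried r+ p+ on one chromosome and r p on the other — the recessive alleles are on the same chromosome (cis / coupling).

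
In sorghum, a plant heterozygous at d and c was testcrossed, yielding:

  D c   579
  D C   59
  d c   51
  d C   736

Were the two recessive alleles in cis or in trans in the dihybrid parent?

trans

The two most frequent classes are D c (579) and d C (736); these are the parental (non-recombinant) types.
So the F1 carried D c on one chromosome and d C on the other — the recessive alleles are on opposite chromosomes (trans / repulsion).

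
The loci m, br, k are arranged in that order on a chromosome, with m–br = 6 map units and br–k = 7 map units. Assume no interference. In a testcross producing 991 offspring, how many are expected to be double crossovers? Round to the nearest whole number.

Map distances give recombination frequencies of 0.060 and 0.070 for the two intervals.
With no interference, expected double-crossover frequency = 0.060 × 0.070 = 0.00420.
Expected number = 0.00420 × 991 = 4.16 ≈ 4.

4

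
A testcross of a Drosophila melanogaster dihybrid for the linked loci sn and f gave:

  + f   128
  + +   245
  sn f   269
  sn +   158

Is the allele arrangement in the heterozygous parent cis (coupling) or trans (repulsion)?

cis

The two most frequent classes are + + (245) and sn f (269); these are the parental (non-recombinant) types.
So the F1 carried + + on one chromosome and sn f on the other — the recessive alleles are on the same chromosome (cis / coupling).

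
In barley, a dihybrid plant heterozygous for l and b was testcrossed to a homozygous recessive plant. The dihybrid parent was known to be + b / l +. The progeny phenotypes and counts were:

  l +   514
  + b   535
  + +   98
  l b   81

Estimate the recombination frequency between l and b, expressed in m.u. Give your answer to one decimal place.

14.6 m.u.

The recombinant classes are + + and l b: 98 + 81 = 179.
Recombination frequency = 179/1228 = 0.1458 ≈ 14.6%, i.e. 14.6 m.u.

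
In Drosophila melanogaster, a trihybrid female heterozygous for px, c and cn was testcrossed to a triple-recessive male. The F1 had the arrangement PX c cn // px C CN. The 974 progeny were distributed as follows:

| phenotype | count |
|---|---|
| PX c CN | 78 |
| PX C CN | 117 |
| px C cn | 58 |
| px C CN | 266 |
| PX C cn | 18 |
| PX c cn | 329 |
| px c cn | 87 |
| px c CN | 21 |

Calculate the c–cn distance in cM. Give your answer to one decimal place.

The two rarest classes, PX C cn and px c CN, are the double crossovers. Comparing them with the parentals, only the c allele has switched, so c is the middle locus and the order is cn – c – px.
Crossovers in the cn–c interval produce the single-crossover classes PX c CN and px C cn (78 + 58 = 136) plus the double crossovers (39).
RF(cn–c) = (136 + 39) / 974 = 175/974 = 0.1797 → 18.0 cM.

18.0 cM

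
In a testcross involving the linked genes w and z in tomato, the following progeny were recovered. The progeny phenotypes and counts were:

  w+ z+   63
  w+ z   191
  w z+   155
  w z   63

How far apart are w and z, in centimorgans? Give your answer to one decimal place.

The two most frequent classes, w+ z (191) and w z+ (155), are the parental types, so the F1 was w+ z / w z+.
The recombinant classes are w+ z+ and w z: 63 + 63 = 126.
Recombination frequency = 126/472 = 0.2669 ≈ 26.7%, i.e. 26.7 centimorgans.

26.7 centimorgans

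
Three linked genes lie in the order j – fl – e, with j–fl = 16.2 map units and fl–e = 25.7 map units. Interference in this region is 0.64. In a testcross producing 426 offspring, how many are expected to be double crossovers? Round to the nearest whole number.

Map distances give recombination frequencies of 0.162 and 0.257 for the two intervals.
With interference 0.64 (so coincidence = 0.36), expected double-crossover frequency = 0.162 × 0.257 × 0.36 = 0.01499.
Expected number = 0.01499 × 426 = 6.38 ≈ 6.

6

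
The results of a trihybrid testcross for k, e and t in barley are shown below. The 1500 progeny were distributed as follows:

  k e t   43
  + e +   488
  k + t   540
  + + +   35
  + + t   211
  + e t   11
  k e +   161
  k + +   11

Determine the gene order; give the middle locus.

The two most frequent reciprocal classes, k + t and + e +, are the parental types, so the F1 was k + t / + e +.
The two rarest classes, k + + and + e t, are the double crossovers. Comparing them with the parentals, only the t allele has switched, so t is the middle locus and the order is k – t – e.

t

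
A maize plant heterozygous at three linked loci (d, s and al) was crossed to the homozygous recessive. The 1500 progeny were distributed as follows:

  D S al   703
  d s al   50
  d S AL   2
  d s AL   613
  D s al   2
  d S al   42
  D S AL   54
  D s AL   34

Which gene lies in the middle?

s

The two most frequent reciprocal classes, d s AL and D S al, are the parental types, so the F1 was d s AL / D S al.
The two rarest classes, d S AL and D s al, are the double crossovers. Comparing them with the parentals, only the s allele has switched, so s is the middle locus and the order is d – s – al.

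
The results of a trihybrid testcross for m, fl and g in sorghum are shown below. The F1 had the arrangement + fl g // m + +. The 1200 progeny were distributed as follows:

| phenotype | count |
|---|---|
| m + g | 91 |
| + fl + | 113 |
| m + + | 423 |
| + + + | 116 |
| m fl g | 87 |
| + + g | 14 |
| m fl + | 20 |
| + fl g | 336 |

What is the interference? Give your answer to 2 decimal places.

The two rarest classes, + + g and m fl +, are the double crossovers. Comparing them with the parentals, only the fl allele has switched, so fl is the middle locus and the order is g – fl – m.
g–fl: (204 + 34)/1200 = 0.1983; fl–m: (203 + 34)/1200 = 0.1975.
Expected DCO frequency = 0.1983 × 0.1975 ≈ 0.03916; observed = 34/1200 ≈ 0.02833.
Coefficient of coincidence = 0.02833/0.03916 ≈ 0.72; interference = 1 − 0.72 = 0.28.

0.28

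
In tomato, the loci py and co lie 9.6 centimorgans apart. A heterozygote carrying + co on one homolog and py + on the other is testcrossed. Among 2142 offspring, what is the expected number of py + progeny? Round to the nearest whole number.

968

A map distance of 9.6 centimorgans corresponds to a recombination frequency of 0.096.
The F1 is + co / py +, so py + is a parental gamete class with expected frequency (1 − r)/2 = 0.904/2 = 0.4520.
Expected number = 0.4520 × 2142 = 968.18 ≈ 968.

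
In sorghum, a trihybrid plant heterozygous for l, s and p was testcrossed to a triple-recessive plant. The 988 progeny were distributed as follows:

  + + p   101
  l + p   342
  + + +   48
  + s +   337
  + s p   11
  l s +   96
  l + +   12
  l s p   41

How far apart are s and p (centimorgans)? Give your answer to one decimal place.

11.3 centimorgans

The two most frequent reciprocal classes, l + p and + s +, are the parental types, so the F1 was l + p / + s +.
The two rarest classes, l + + and + s p, are the double crossovers. Comparing them with the parentals, only the p allele has switched, so p is the middle locus and the order is s – p – l.
Crossovers in the s–p interval produce the single-crossover classes l s p and + + + (41 + 48 = 89) plus the double crossovers (23).
RF(s–p) = (89 + 23) / 988 = 112/988 = 0.1134 → 11.3 centimorgans.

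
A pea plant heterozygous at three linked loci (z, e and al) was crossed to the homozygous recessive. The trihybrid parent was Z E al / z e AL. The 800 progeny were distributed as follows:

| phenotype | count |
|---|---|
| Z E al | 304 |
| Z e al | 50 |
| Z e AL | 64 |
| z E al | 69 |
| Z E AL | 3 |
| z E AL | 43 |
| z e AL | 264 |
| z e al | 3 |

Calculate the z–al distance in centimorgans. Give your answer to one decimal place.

17.4 centimorgans

The two rarest classes, Z E AL and z e al, are the double crossovers. Comparing them with the parentals, only the al allele has switched, so al is the middle locus and the order is e – al – z.
Crossovers in the al–z interval produce the single-crossover classes z E al and Z e AL (69 + 64 = 133) plus the double crossovers (6).
RF(al–z) = (133 + 6) / 800 = 139/800 = 0.1737 → 17.4 centimorgans.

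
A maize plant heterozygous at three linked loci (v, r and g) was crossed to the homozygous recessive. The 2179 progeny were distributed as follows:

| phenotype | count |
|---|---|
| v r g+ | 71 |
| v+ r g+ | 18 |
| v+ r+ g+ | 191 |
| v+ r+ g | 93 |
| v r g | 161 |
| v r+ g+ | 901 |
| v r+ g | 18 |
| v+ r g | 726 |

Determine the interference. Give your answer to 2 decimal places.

The two most frequent reciprocal classes, v+ r g and v r+ g+, are the parental types, so the F1 was v+ r g / v r+ g+.
The two rarest classes, v+ r g+ and v r+ g, are the double crossovers. Comparing them with the parentals, only the g allele has switched, so g is the middle locus and the order is v – g – r.
v–g: (352 + 36)/2179 = 0.1781; g–r: (164 + 36)/2179 = 0.0918.
Expected DCO frequency = 0.1781 × 0.0918 ≈ 0.01635; observed = 36/2179 ≈ 0.01652.
Coefficient of coincidence = 0.01652/0.01635 ≈ 1.01; interference = 1 − 1.01 = -0.01.

-0.01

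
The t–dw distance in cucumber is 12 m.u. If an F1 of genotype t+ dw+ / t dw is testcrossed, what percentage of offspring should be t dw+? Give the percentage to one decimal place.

A map distance of 12 m.u. corresponds to a recombination frequency of 0.120.
The F1 is t+ dw+ / t dw, so t dw+ is a recombinant gamete class with expected frequency r/2 = 0.120/2 = 0.0600.
That is 0.0600 = 6.0% of the progeny.

6.0%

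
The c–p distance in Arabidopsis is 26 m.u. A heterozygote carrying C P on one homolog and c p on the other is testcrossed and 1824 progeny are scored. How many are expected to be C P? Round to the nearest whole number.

675

A map distance of 26 m.u. corresponds to a recombination frequency of 0.260.
The F1 is C P / c p, so C P is a parental gamete class with expected frequency (1 − r)/2 = 0.740/2 = 0.3700.
Expected number = 0.3700 × 1824 = 674.88 ≈ 675.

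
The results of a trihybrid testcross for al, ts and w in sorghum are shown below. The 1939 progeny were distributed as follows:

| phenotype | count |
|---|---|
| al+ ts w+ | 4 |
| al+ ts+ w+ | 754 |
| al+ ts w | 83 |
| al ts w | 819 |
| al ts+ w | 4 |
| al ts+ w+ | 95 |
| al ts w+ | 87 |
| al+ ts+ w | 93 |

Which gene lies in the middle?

ts

The two most frequent reciprocal classes, al+ ts+ w+ and al ts w, are the parental types, so the F1 was al+ ts+ w+ / al ts w.
The two rarest classes, al+ ts w+ and al ts+ w, are the double crossovers. Comparing them with the parentals, only the ts allele has switched, so ts is the middle locus and the order is al – ts – w.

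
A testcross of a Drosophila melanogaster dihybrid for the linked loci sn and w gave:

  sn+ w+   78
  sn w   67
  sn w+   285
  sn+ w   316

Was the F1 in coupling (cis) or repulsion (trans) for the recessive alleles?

trans

The two most frequent classes are sn+ w (316) and sn w+ (285); these are the parental (non-recombinant) types.
So the F1 carried sn+ w on one chromosome and sn w+ on the other — the recessive alleles are on opposite chromosomes (trans / repulsion).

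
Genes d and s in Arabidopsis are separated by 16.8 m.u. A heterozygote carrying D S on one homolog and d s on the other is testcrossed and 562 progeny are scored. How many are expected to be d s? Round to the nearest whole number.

A map distance of 16.8 m.u. corresponds to a recombination frequency of 0.168.
The F1 is D S / d s, so d s is a parental gamete class with expected frequency (1 − r)/2 = 0.832/2 = 0.4160.
Expected number = 0.4160 × 562 = 233.79 ≈ 234.

234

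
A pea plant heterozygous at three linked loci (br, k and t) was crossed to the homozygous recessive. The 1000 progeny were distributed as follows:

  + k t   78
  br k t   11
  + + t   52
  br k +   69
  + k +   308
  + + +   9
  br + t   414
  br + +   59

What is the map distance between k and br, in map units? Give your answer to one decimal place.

14.1 map units

The two most frequent reciprocal classes, + k + and br + t, are the parental types, so the F1 was + k + / br + t.
The two rarest classes, + + + and br k t, are the double crossovers. Comparing them with the parentals, only the k allele has switched, so k is the middle locus and the order is t – k – br.
Crossovers in the k–br interval produce the single-crossover classes br k + and + + t (69 + 52 = 121) plus the double crossovers (20).
RF(k–br) = (121 + 20) / 1000 = 141/1000 = 0.1410 → 14.1 map units.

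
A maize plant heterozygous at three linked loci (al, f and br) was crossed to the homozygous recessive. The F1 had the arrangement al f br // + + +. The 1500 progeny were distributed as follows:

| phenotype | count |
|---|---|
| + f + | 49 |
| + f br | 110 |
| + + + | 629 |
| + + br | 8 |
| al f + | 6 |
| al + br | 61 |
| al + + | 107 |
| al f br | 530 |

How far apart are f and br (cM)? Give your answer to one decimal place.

The two rarest classes, al f + and + + br, are the double crossovers. Comparing them with the parentals, only the br allele has switched, so br is the middle locus and the order is al – br – f.
Crossovers in the br–f interval produce the single-crossover classes al + br and + f + (61 + 49 = 110) plus the double crossovers (14).
RF(br–f) = (110 + 14) / 1500 = 124/1500 = 0.0827 → 8.3 cM.

8.3 cM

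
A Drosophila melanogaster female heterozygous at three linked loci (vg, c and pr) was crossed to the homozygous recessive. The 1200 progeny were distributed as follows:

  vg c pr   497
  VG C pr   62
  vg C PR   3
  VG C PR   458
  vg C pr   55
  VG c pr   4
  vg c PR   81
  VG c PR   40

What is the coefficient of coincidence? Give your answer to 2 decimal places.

The two most frequent reciprocal classes, vg c pr and VG C PR, are the parental types, so the F1 was vg c pr / VG C PR.
The two rarest classes, VG c pr and vg C PR, are the double crossovers. Comparing them with the parentals, only the vg allele has switched, so vg is the middle locus and the order is pr – vg – c.
pr–vg: (143 + 7)/1200 = 0.1250; vg–c: (95 + 7)/1200 = 0.0850.
Expected DCO frequency = 0.1250 × 0.0850 ≈ 0.01063; observed = 7/1200 ≈ 0.00583.
Coefficient of coincidence = 0.00583/0.01063 ≈ 0.55.

0.55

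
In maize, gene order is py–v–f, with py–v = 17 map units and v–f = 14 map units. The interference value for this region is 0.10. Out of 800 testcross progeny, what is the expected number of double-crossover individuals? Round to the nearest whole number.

Map distances give recombination frequencies of 0.170 and 0.140 for the two intervals.
With interference 0.10 (so coincidence = 0.90), expected double-crossover frequency = 0.170 × 0.140 × 0.90 = 0.02142.
Expected number = 0.02142 × 800 = 17.14 ≈ 17.

17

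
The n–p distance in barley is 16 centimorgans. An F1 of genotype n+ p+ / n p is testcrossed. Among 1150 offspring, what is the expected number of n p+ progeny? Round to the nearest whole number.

92

A map distance of 16 centimorgans corresponds to a recombination frequency of 0.160.
The F1 is n+ p+ / n p, so n p+ is a recombinant gamete class with expected frequency r/2 = 0.160/2 = 0.0800.
Expected number = 0.0800 × 1150 = 92.00 ≈ 92.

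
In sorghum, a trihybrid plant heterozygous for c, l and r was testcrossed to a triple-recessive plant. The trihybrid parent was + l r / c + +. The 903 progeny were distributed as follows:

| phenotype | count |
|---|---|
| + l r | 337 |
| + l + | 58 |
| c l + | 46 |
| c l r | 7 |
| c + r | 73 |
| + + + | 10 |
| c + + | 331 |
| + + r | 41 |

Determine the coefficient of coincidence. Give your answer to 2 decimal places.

1.00

The two rarest classes, c l r and + + +, are the double crossovers. Comparing them with the parentals, only the c allele has switched, so c is the middle locus and the order is l – c – r.
l–c: (87 + 17)/903 = 0.1152; c–r: (131 + 17)/903 = 0.1639.
Expected DCO frequency = 0.1152 × 0.1639 ≈ 0.01888; observed = 17/903 ≈ 0.01883.
Coefficient of coincidence = 0.01883/0.01888 ≈ 1.00.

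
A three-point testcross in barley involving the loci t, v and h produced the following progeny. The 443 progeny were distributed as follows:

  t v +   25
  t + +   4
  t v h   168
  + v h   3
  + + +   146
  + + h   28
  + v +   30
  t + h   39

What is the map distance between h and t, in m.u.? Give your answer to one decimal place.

13.5 m.u.

The two most frequent reciprocal classes, t v h and + + +, are the parental types, so the F1 was t v h / + + +.
The two rarest classes, + v h and t + +, are the double crossovers. Comparing them with the parentals, only the t allele has switched, so t is the middle locus and the order is h – t – v.
Crossovers in the h–t interval produce the single-crossover classes t v + and + + h (25 + 28 = 53) plus the double crossovers (7).
RF(h–t) = (53 + 7) / 443 = 60/443 = 0.1354 → 13.5 m.u.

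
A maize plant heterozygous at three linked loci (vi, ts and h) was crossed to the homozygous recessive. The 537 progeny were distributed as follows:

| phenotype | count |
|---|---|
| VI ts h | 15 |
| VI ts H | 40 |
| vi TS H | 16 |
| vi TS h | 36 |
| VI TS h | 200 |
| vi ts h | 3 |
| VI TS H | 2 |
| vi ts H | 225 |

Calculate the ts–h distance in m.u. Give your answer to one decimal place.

6.7 m.u.

The two most frequent reciprocal classes, vi ts H and VI TS h, are the parental types, so the F1 was vi ts H / VI TS h.
The two rarest classes, vi ts h and VI TS H, are the double crossovers. Comparing them with the parentals, only the h allele has switched, so h is the middle locus and the order is ts – h – vi.
Crossovers in the ts–h interval produce the single-crossover classes vi TS H and VI ts h (16 + 15 = 31) plus the double crossovers (5).
RF(ts–h) = (31 + 5) / 537 = 36/537 = 0.0670 → 6.7 m.u.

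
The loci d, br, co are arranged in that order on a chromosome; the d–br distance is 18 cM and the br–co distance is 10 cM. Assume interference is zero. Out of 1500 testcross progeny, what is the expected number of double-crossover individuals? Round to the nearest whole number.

Map distances give recombination frequencies of 0.180 and 0.100 for the two intervals.
With no interference, expected double-crossover frequency = 0.180 × 0.100 = 0.01800.
Expected number = 0.01800 × 1500 = 27.00 ≈ 27.

27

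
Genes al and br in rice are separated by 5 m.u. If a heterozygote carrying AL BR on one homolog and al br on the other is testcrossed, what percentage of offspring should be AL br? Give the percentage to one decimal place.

A map distance of 5 m.u. corresponds to a recombination frequency of 0.050.
The F1 is AL BR / al br, so AL br is a recombinant gamete class with expected frequency r/2 = 0.050/2 = 0.0250.
That is 0.0250 = 2.5% of the progeny.

2.5%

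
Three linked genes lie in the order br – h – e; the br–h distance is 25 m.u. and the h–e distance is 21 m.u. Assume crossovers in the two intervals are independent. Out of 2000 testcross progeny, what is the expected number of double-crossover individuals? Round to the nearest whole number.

105

Map distances give recombination frequencies of 0.250 and 0.210 for the two intervals.
With no interference, expected double-crossover frequency = 0.250 × 0.210 = 0.05250.
Expected number = 0.05250 × 2000 = 105.00 ≈ 105.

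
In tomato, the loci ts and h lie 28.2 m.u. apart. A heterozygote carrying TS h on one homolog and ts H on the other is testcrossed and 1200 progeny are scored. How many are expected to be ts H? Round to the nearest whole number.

431

A map distance of 28.2 m.u. corresponds to a recombination frequency of 0.282.
The F1 is TS h / ts H, so ts H is a parental gamete class with expected frequency (1 − r)/2 = 0.718/2 = 0.3590.
Expected number = 0.3590 × 1200 = 430.80 ≈ 431.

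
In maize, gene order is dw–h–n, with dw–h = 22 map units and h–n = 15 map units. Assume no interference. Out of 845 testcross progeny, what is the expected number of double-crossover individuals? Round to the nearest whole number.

Map distances give recombination frequencies of 0.220 and 0.150 for the two intervals.
With no interference, expected double-crossover frequency = 0.220 × 0.150 = 0.03300.
Expected number = 0.03300 × 845 = 27.89 ≈ 28.

28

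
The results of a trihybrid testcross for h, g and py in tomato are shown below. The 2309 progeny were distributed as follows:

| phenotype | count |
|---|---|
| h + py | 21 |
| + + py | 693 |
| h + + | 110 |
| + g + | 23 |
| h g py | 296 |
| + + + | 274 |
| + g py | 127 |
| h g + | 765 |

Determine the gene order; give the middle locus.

The two most frequent reciprocal classes, + + py and h g +, are the parental types, so the F1 was + + py / h g +.
The two rarest classes, h + py and + g +, are the double crossovers. Comparing them with the parentals, only the h allele has switched, so h is the middle locus and the order is g – h – py.

h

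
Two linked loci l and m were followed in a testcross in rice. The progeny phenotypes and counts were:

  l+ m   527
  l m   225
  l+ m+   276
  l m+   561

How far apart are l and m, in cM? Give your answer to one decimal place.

The two most frequent classes, l+ m (527) and l m+ (561), are the parental types, so the F1 was l+ m / l m+.
The recombinant classes are l+ m+ and l m: 276 + 225 = 501.
Recombination frequency = 501/1589 = 0.3153 ≈ 31.5%, i.e. 31.5 cM.

31.5 cM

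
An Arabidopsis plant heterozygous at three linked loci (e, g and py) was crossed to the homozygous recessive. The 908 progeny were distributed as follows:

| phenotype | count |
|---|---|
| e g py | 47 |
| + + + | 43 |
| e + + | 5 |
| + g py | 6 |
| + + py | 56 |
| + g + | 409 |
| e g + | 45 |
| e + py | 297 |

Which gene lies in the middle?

py

The two most frequent reciprocal classes, e + py and + g +, are the parental types, so the F1 was e + py / + g +.
The two rarest classes, e + + and + g py, are the double crossovers. Comparing them with the parentals, only the py allele has switched, so py is the middle locus and the order is g – py – e.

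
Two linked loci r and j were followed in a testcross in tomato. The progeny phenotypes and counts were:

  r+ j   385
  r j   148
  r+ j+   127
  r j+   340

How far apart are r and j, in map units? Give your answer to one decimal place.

27.5 map units

The two most frequent classes, r+ j (385) and r j+ (340), are the parental types, so the F1 was r+ j / r j+.
The recombinant classes are r+ j+ and r j: 127 + 148 = 275.
Recombination frequency = 275/1000 = 0.2750 ≈ 27.5%, i.e. 27.5 map units.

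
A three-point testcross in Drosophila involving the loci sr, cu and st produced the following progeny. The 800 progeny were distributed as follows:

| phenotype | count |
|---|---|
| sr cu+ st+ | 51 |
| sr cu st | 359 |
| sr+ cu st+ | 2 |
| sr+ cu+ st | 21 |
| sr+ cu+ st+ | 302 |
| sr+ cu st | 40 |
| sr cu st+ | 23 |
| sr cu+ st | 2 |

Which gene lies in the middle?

The two most frequent reciprocal classes, sr+ cu+ st+ and sr cu st, are the parental types, so the F1 was sr+ cu+ st+ / sr cu st.
The two rarest classes, sr+ cu st+ and sr cu+ st, are the double crossovers. Comparing them with the parentals, only the cu allele has switched, so cu is the middle locus and the order is sr – cu – st.

cu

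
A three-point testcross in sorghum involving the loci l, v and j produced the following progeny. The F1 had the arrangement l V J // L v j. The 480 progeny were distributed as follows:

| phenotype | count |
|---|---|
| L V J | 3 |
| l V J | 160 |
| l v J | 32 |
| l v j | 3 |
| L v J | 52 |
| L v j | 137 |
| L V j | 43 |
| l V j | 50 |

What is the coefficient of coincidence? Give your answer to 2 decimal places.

The two rarest classes, L V J and l v j, are the double crossovers. Comparing them with the parentals, only the l allele has switched, so l is the middle locus and the order is j – l – v.
j–l: (102 + 6)/480 = 0.2250; l–v: (75 + 6)/480 = 0.1688.
Expected DCO frequency = 0.2250 × 0.1688 ≈ 0.03798; observed = 6/480 ≈ 0.01250.
Coefficient of coincidence = 0.01250/0.03798 ≈ 0.33.

0.33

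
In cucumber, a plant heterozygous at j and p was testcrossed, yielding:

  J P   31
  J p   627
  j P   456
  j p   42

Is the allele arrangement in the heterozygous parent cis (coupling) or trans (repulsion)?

trans

The two most frequent classes are J p (627) and j P (456); these are the parental (non-recombinant) types.
So the F1 carried J p on one chromosome and j P on the other — the recessive alleles are on opposite chromosomes (trans / repulsion).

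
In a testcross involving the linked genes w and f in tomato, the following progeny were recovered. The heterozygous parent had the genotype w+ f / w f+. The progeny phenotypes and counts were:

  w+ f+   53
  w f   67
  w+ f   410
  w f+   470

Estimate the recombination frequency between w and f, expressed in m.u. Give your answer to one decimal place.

12.0 m.u.

The recombinant classes are w+ f+ and w f: 53 + 67 = 120.
Recombination frequency = 120/1000 = 0.1200 ≈ 12.0%, i.e. 12.0 m.u.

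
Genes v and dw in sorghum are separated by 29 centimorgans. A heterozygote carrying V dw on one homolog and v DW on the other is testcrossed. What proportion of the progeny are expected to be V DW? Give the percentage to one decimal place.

14.5%

A map distance of 29 centimorgans corresponds to a recombination frequency of 0.290.
The F1 is V dw / v DW, so V DW is a recombinant gamete class with expected frequency r/2 = 0.290/2 = 0.1450.
That is 0.1450 = 14.5% of the progeny.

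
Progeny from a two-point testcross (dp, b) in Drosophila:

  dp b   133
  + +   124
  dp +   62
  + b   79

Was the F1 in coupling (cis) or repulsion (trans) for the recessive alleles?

cis

The two most frequent classes are + + (124) and dp b (133); these are the parental (non-recombinant) types.
So the F1 carried + + on one chromosome and dp b on the other — the recessive alleles are on the same chromosome (cis / coupling).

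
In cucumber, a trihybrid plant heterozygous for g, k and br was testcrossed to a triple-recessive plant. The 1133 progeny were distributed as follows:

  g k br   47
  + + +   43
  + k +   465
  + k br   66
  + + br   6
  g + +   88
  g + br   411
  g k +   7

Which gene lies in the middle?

The two most frequent reciprocal classes, + k + and g + br, are the parental types, so the F1 was + k + / g + br.
The two rarest classes, g k + and + + br, are the double crossovers. Comparing them with the parentals, only the g allele has switched, so g is the middle locus and the order is br – g – k.

g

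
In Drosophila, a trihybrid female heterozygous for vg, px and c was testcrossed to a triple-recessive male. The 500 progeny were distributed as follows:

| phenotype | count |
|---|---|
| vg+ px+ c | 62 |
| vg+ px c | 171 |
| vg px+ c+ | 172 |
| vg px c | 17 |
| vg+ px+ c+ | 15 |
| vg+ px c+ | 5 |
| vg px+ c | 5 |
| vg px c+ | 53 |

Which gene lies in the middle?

c

The two most frequent reciprocal classes, vg+ px c and vg px+ c+, are the parental types, so the F1 was vg+ px c / vg px+ c+.
The two rarest classes, vg+ px c+ and vg px+ c, are the double crossovers. Comparing them with the parentals, only the c allele has switched, so c is the middle locus and the order is vg – c – px.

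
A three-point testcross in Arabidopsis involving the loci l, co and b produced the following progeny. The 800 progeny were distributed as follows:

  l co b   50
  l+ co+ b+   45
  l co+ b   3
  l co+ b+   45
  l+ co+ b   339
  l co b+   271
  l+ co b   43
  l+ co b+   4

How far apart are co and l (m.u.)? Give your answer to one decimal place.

The two most frequent reciprocal classes, l co b+ and l+ co+ b, are the parental types, so the F1 was l co b+ / l+ co+ b.
The two rarest classes, l+ co b+ and l co+ b, are the double crossovers. Comparing them with the parentals, only the l allele has switched, so l is the middle locus and the order is b – l – co.
Crossovers in the l–co interval produce the single-crossover classes l co+ b+ and l+ co b (45 + 43 = 88) plus the double crossovers (7).
RF(l–co) = (88 + 7) / 800 = 95/800 = 0.1187 → 11.9 m.u.

11.9 m.u.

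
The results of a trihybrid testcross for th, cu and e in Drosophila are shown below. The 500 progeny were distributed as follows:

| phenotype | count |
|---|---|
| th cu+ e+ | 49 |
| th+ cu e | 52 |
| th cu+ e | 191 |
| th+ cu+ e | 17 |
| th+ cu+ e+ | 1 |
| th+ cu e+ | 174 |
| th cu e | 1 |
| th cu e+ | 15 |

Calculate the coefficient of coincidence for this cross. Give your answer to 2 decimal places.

The two most frequent reciprocal classes, th cu+ e and th+ cu e+, are the parental types, so the F1 was th cu+ e / th+ cu e+.
The two rarest classes, th cu e and th+ cu+ e+, are the double crossovers. Comparing them with the parentals, only the cu allele has switched, so cu is the middle locus and the order is th – cu – e.
th–cu: (32 + 2)/500 = 0.0680; cu–e: (101 + 2)/500 = 0.2060.
Expected DCO frequency = 0.0680 × 0.2060 ≈ 0.01401; observed = 2/500 ≈ 0.00400.
Coefficient of coincidence = 0.00400/0.01401 ≈ 0.29.

0.29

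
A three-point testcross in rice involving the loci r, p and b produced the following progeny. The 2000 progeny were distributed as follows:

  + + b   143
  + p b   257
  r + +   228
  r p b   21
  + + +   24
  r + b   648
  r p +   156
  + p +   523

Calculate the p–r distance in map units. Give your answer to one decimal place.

17.2 map units

The two most frequent reciprocal classes, + p + and r + b, are the parental types, so the F1 was + p + / r + b.
The two rarest classes, + + + and r p b, are the double crossovers. Comparing them with the parentals, only the p allele has switched, so p is the middle locus and the order is b – p – r.
Crossovers in the p–r interval produce the single-crossover classes r p + and + + b (156 + 143 = 299) plus the double crossovers (45).
RF(p–r) = (299 + 45) / 2000 = 344/2000 = 0.1720 → 17.2 map units.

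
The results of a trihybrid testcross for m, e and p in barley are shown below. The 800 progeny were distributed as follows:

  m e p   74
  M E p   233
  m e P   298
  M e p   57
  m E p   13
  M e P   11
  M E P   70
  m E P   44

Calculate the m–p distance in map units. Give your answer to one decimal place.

21.0 map units

The two most frequent reciprocal classes, M E p and m e P, are the parental types, so the F1 was M E p / m e P.
The two rarest classes, m E p and M e P, are the double crossovers. Comparing them with the parentals, only the m allele has switched, so m is the middle locus and the order is p – m – e.
Crossovers in the p–m interval produce the single-crossover classes M E P and m e p (70 + 74 = 144) plus the double crossovers (24).
RF(p–m) = (144 + 24) / 800 = 168/800 = 0.2100 → 21.0 map units.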